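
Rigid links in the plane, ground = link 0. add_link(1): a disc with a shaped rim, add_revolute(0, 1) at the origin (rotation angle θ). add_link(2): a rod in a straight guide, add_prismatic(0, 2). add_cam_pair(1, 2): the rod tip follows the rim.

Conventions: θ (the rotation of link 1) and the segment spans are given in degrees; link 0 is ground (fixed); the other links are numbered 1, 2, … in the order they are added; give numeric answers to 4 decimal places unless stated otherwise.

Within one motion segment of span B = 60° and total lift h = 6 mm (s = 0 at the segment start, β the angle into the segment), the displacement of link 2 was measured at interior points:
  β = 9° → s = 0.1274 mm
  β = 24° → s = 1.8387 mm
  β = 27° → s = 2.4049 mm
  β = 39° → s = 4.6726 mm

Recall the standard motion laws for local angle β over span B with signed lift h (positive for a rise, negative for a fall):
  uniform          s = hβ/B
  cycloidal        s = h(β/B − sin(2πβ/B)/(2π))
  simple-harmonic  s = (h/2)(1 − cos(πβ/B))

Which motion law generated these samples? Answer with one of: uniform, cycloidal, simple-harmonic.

candidates at β/B = r: uniform s = h·r (linear in β); cycloidal s = h·(r − sin(2πr)/(2π)); simple-harmonic s = (h/2)(1 − cos(πr))
β=9°: printed 0.1274 | uniform 0.9000, cycloidal 0.1274, simple-harmonic 0.3270
β=24°: printed 1.8387 | uniform 2.4000, cycloidal 1.8387, simple-harmonic 2.0729
β=27°: printed 2.4049 | uniform 2.7000, cycloidal 2.4049, simple-harmonic 2.5307
β=39°: printed 4.6726 | uniform 3.9000, cycloidal 4.6726, simple-harmonic 4.3620
only one law matches every sample → cycloidal

cycloidal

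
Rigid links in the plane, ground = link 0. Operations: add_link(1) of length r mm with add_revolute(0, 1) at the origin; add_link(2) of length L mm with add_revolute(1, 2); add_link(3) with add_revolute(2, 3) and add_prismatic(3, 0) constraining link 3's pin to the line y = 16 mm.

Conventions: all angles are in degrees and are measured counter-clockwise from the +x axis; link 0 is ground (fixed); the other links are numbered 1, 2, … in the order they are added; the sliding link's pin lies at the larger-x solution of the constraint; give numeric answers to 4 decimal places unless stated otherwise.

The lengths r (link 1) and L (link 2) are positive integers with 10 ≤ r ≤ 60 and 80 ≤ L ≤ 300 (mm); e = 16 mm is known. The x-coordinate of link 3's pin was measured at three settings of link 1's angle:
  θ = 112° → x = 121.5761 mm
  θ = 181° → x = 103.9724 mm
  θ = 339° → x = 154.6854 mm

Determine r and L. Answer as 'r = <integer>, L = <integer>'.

constraint per measurement: (x − r cos θ)² + (r sin θ − e)² = L²
subtracting the θ₁ and θ₂ equations cancels the r² and L² terms:
r = (x₁² − x₂²) / (2[(x₁cos θ₁ + e sin θ₁) − (x₂cos θ₂ + e sin θ₂)]) = 27.0000 → r = 27
L² = (x₁ − r cos θ₁)² + (r sin θ₁ − e)² = 17423.9945 → L = 132.0000 → L = 132
check at θ₃=339°: x = 154.6854 (printed 154.6854) ✓

r = 27, L = 132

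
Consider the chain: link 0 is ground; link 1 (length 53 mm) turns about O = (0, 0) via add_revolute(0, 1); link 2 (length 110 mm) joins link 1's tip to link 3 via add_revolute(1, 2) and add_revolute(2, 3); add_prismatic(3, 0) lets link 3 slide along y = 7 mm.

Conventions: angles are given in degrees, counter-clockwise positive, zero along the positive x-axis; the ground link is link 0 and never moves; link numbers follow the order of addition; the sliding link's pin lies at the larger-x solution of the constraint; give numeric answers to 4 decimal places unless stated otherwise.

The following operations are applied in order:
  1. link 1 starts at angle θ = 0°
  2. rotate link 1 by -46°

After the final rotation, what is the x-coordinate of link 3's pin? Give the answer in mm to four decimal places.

geometry: r = 53 mm, L = 110 mm, e = 7 mm; θ starts at 0°
rotate link 1 by -46°: θ ← 0° -46° = -46°
crank pin P = (r cos θ, r sin θ) = (36.816894, -38.125009)
h = r sin θ − e = -38.125009 − 7 = -45.125009
x = r cos θ + √(L² − h²) = 36.816894 + 100.318161 = 137.135055

137.1351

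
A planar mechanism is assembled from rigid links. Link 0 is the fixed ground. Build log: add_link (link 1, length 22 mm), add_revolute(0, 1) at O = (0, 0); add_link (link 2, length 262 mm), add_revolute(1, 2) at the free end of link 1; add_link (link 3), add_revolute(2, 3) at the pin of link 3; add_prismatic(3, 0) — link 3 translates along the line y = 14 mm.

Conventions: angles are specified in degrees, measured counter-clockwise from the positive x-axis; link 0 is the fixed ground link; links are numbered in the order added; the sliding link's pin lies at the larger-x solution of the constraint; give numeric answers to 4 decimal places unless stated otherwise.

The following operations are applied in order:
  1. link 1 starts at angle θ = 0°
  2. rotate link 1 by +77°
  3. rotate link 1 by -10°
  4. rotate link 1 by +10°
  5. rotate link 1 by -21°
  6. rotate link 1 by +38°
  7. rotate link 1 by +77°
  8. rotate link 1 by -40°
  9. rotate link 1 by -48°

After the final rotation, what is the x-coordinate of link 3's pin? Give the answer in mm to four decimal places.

geometry: r = 22 mm, L = 262 mm, e = 14 mm; θ starts at 0°
rotate link 1 by +77°: θ ← 0° +77° = 77°
rotate link 1 by -10°: θ ← 77° -10° = 67°
rotate link 1 by +10°: θ ← 67° +10° = 77°
rotate link 1 by -21°: θ ← 77° -21° = 56°
rotate link 1 by +38°: θ ← 56° +38° = 94°
rotate link 1 by +77°: θ ← 94° +77° = 171°
rotate link 1 by -40°: θ ← 171° -40° = 131°
rotate link 1 by -48°: θ ← 131° -48° = 83°
crank pin P = (r cos θ, r sin θ) = (2.681126, 21.836015)
h = r sin θ − e = 21.836015 − 14 = 7.836015
x = r cos θ + √(L² − h²) = 2.681126 + 261.882792 = 264.563918

264.5639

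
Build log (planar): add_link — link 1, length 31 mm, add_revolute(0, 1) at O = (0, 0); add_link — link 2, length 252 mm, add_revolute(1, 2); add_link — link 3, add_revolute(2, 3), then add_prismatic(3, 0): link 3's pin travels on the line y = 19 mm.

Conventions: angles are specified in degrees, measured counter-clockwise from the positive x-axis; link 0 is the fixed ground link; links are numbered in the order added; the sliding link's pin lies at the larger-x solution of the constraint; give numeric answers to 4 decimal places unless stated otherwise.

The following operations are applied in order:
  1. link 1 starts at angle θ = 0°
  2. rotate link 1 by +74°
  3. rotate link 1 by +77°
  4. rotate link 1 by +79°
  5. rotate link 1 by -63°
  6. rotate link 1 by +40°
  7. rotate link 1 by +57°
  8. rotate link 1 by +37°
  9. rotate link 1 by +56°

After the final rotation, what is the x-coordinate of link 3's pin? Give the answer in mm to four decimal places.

geometry: r = 31 mm, L = 252 mm, e = 19 mm; θ starts at 0°
rotate link 1 by +74°: θ ← 0° +74° = 74°
rotate link 1 by +77°: θ ← 74° +77° = 151°
rotate link 1 by +79°: θ ← 151° +79° = 230°
rotate link 1 by -63°: θ ← 230° -63° = 167°
rotate link 1 by +40°: θ ← 167° +40° = 207°
rotate link 1 by +57°: θ ← 207° +57° = 264°
rotate link 1 by +37°: θ ← 264° +37° = 301°
rotate link 1 by +56°: θ ← 301° +56° = 357°
crank pin P = (r cos θ, r sin θ) = (30.957516, -1.622415)
h = r sin θ − e = -1.622415 − 19 = -20.622415
x = r cos θ + √(L² − h²) = 30.957516 + 251.154765 = 282.112281

282.1123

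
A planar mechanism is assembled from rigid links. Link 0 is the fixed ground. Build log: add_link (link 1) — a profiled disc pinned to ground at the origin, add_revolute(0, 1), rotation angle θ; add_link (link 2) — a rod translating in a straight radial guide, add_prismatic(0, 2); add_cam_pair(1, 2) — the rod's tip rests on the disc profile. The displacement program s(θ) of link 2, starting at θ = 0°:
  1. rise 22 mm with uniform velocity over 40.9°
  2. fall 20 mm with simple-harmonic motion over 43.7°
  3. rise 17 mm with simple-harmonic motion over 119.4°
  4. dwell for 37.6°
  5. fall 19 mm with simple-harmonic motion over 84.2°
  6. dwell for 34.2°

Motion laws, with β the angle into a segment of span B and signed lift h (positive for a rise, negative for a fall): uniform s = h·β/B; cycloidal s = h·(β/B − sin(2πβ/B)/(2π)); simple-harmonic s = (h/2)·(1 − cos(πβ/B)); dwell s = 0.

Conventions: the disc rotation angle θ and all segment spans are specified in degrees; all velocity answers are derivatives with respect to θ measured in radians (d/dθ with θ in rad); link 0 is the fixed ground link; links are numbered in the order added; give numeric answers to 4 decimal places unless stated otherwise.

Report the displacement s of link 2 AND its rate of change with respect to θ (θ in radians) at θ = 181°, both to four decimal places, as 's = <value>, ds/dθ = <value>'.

seg 1 [0°–40.9°] uniform, h=22: full span → s += 22 → s = 22.0000
seg 2 [40.9°–84.6°] simple-harmonic, h=-20: full span → s += -20 → s = 2.0000
seg 3 [84.6°–204°] simple-harmonic, h=17: θ=181° here. β=96.4, B=119.4. 17/2·(1 − cos(π·0.8074)) = 15.4905 → s = 17.4905
velocity in seg [84.6°–204°] (simple-harmonic), θ in radians: β = 96.4° = 1.6825 rad, B = 119.4° = 2.0839 rad; ds/dθ = (πh/(2B)) sin(πβ/B) = (π·17/(2·2.0839)) sin(π·0.8074) = 7.289890 mm/rad

s = 17.4905, ds/dθ = 7.2899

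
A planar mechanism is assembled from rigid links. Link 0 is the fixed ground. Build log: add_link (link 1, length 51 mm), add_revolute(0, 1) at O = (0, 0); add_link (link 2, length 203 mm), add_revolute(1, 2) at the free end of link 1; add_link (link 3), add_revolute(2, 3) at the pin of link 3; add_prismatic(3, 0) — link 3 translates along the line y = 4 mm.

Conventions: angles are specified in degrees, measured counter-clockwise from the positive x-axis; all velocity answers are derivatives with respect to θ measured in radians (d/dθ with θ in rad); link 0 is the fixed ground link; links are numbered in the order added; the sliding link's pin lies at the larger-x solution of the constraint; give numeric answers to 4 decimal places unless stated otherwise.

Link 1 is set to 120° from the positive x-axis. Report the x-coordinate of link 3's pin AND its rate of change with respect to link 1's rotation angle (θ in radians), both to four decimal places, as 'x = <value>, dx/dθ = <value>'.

geometry: r = 51 mm, L = 203 mm, e = 4 mm
crank pin P = (r cos θ, r sin θ) = (-25.500000, 44.167296)
h = r sin θ − e = 44.167296 − 4 = 40.167296
x = r cos θ + √(L² − h²) = -25.500000 + 198.986402 = 173.486402
dx/dθ = −r sin θ − h·r cos θ/√(L² − h²) (θ in radians; h = 40.167296) = -39.019878

x = 173.4864, dx/dθ = -39.0199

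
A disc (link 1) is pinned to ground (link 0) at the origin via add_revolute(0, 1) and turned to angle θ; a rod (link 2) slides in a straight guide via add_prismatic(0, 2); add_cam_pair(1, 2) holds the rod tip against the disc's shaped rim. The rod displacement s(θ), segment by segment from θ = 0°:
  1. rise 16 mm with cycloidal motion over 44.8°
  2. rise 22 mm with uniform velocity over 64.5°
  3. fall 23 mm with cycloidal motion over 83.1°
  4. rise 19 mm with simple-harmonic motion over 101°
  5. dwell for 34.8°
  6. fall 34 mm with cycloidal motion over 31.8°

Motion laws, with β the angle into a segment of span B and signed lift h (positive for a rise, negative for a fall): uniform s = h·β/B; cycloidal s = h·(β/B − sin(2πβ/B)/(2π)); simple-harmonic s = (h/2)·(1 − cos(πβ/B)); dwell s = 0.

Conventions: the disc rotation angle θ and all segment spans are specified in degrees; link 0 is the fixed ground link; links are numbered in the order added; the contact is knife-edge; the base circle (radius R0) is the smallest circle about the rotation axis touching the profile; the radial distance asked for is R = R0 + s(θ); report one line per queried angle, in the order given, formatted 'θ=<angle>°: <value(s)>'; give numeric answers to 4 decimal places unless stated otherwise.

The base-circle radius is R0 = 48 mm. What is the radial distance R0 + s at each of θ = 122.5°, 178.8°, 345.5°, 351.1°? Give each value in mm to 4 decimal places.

segment 1 (0° to 44.8°, cycloidal, h = 16) is passed completely: s = 0.0000 + (16) = 16.0000
segment 2 (44.8° to 109.3°, uniform, h = 22) is passed completely: s = 16.0000 + (22) = 38.0000
θ = 122.5° falls in segment 3 (109.3° to 192.4°, cycloidal, h = -23): β = 122.5 − 109.3 = 13.2°, B = 83.1°; Δs = -23·(0.1588 − sin(2π·0.1588)/(2π)) = -0.5770; s = 38.0000 − 0.5770 = 37.4230
θ = 178.8° falls in segment 3 (109.3° to 192.4°, cycloidal, h = -23): β = 178.8 − 109.3 = 69.5°, B = 83.1°; Δs = -23·(0.8363 − sin(2π·0.8363)/(2π)) = -22.3708; s = 38.0000 − 22.3708 = 15.6292
segment 3 (109.3° to 192.4°, cycloidal, h = -23) is passed completely: s = 38.0000 + (-23) = 15.0000
segment 4 (192.4° to 293.4°, simple-harmonic, h = 19) is passed completely: s = 15.0000 + (19) = 34.0000
segment 5 (293.4° to 328.2°, dwell): s unchanged at 34.0000
θ = 345.5° falls in segment 6 (328.2° to 360°, cycloidal, h = -34): β = 345.5 − 328.2 = 17.3°, B = 31.8°; Δs = -34·(0.5440 − sin(2π·0.5440)/(2π)) = -19.9747; s = 34.0000 − 19.9747 = 14.0253
θ = 351.1° falls in segment 6 (328.2° to 360°, cycloidal, h = -34): β = 351.1 − 328.2 = 22.9°, B = 31.8°; Δs = -34·(0.7201 − sin(2π·0.7201)/(2π)) = -29.8005; s = 34.0000 − 29.8005 = 4.1995
θ=122.5°: R = R0 + s = 48 + 37.4230 = 85.4230
θ=178.8°: R = R0 + s = 48 + 15.6292 = 63.6292
θ=345.5°: R = R0 + s = 48 + 14.0253 = 62.0253
θ=351.1°: R = R0 + s = 48 + 4.1995 = 52.1995

θ=122.5°: 85.4230
θ=178.8°: 63.6292
θ=345.5°: 62.0253
θ=351.1°: 52.1995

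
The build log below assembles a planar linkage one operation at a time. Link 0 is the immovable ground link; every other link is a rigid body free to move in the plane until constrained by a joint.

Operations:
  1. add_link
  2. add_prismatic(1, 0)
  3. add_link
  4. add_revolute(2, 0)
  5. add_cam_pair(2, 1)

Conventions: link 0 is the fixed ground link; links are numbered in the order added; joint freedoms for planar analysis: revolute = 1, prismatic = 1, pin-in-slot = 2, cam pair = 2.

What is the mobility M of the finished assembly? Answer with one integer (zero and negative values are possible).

link 0 = ground. State L|J1|J2 = 1|0|0
+link1  2|0|0
P(1,0) f=1→J1  2|1|0
+link2  3|1|0
R(2,0) f=1→J1  3|2|0
C(2,1) f=2→J2  3|2|1
M = 3(3−1)−2·2−1 = 6−4−1 = 1

M = 1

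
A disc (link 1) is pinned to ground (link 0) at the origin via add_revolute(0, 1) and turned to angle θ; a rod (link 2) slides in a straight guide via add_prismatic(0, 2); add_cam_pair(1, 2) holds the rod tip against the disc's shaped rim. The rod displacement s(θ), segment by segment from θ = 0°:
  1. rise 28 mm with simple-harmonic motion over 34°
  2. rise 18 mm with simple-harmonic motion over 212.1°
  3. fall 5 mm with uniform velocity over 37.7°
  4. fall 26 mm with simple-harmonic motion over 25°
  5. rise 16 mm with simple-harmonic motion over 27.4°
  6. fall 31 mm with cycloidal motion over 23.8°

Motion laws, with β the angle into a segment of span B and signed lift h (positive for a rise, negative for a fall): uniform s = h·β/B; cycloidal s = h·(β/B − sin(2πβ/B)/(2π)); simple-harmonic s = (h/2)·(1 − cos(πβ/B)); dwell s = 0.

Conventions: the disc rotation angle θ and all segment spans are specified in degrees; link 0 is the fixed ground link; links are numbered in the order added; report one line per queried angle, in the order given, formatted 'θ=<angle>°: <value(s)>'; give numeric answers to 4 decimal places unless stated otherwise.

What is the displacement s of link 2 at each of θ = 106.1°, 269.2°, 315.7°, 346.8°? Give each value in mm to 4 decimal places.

segment 1 (0° to 34°, simple-harmonic, h = 28) is passed completely: s = 0.0000 + (28) = 28.0000
θ = 106.1° falls in segment 2 (34° to 246.1°, simple-harmonic, h = 18): β = 106.1 − 34 = 72.1°, B = 212.1°; Δs = 18/2·(1 − cos(π·0.3399)) = 4.6626; s = 28.0000 + 4.6626 = 32.6626
segment 2 (34° to 246.1°, simple-harmonic, h = 18) is passed completely: s = 28.0000 + (18) = 46.0000
θ = 269.2° falls in segment 3 (246.1° to 283.8°, uniform, h = -5): β = 269.2 − 246.1 = 23.1°, B = 37.7°; Δs = -5·23.1/37.7 = -3.0637; s = 46.0000 − 3.0637 = 42.9363
segment 3 (246.1° to 283.8°, uniform, h = -5) is passed completely: s = 46.0000 + (-5) = 41.0000
segment 4 (283.8° to 308.8°, simple-harmonic, h = -26) is passed completely: s = 41.0000 + (-26) = 15.0000
θ = 315.7° falls in segment 5 (308.8° to 336.2°, simple-harmonic, h = 16): β = 315.7 − 308.8 = 6.9°, B = 27.4°; Δs = 16/2·(1 − cos(π·0.2518)) = 2.3757; s = 15.0000 + 2.3757 = 17.3757
segment 5 (308.8° to 336.2°, simple-harmonic, h = 16) is passed completely: s = 15.0000 + (16) = 31.0000
θ = 346.8° falls in segment 6 (336.2° to 360°, cycloidal, h = -31): β = 346.8 − 336.2 = 10.6°, B = 23.8°; Δs = -31·(0.4454 − sin(2π·0.4454)/(2π)) = -12.1465; s = 31.0000 − 12.1465 = 18.8535

θ=106.1°: 32.6626
θ=269.2°: 42.9363
θ=315.7°: 17.3757
θ=346.8°: 18.8535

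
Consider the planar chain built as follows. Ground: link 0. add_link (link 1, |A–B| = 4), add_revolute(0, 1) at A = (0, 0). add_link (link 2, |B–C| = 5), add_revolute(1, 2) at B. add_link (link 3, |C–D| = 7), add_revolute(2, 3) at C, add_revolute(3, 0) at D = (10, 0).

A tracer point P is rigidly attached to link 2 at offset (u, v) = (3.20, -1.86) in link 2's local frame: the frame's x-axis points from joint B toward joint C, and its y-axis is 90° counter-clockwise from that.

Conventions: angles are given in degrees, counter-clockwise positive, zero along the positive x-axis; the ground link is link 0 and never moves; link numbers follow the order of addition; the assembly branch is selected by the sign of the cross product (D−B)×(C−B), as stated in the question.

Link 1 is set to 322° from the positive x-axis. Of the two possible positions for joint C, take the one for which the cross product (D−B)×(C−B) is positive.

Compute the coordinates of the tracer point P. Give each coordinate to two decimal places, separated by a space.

A=(0,0), D=(10.00,0)
B = A + 4.00·(cos322°, sin322°) = (3.1520, -2.4626)
|BD| = 7.2773
circle(B,5.00) ∩ circle(D,7.00): a=1.9897, h=4.5871
  candidates: C₊=(3.4721,2.5271) cross=33.381; C₋=(6.5766,-6.1058) cross=-33.381
  branch + wants cross > 0 → take C=(3.4721,2.5271) (cross=33.381)
ex = (C−B)/|BC| = (0.0640,0.9979); ey = (-0.9979,0.0640)
P = B + 3.20·ex + -1.86·ey = (5.2131,0.6117)

5.21 0.61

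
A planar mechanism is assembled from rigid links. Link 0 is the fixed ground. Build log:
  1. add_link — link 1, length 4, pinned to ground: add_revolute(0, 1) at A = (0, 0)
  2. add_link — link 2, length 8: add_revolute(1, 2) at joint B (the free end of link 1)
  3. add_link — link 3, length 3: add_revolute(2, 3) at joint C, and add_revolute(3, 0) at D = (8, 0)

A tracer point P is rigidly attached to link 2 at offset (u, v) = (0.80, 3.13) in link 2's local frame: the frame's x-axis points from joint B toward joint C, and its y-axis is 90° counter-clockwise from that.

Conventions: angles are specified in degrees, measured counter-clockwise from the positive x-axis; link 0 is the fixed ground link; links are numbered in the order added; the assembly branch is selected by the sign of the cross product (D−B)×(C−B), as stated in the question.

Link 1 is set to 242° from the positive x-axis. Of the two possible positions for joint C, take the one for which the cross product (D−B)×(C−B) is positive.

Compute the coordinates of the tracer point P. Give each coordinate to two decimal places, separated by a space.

A=(0,0), D=(8.00,0)
B = A + 4.00·(cos242°, sin242°) = (-1.8779, -3.5318)
|BD| = 10.4903
circle(B,8.00) ∩ circle(D,3.00): a=7.8666, h=1.4548
  candidates: C₊=(5.0397,0.4865) cross=15.261; C₋=(6.0193,-2.2532) cross=-15.261
  branch + wants cross > 0 → take C=(5.0397,0.4865) (cross=15.261)
ex = (C−B)/|BC| = (0.8647,0.5023); ey = (-0.5023,0.8647)
P = B + 0.80·ex + 3.13·ey = (-2.7583,-0.4234)

-2.76 -0.42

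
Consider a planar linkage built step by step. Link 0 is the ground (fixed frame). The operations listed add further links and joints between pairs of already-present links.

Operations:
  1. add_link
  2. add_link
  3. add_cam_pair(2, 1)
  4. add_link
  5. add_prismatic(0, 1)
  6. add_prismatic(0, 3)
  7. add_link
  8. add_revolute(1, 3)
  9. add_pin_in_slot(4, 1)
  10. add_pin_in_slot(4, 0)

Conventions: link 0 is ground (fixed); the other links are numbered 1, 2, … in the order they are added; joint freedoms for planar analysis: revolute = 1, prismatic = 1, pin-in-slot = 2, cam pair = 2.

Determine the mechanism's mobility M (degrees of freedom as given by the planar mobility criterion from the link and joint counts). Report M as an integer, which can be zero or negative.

ground; <1,0,0>
#1 <2,0,0>
#2 <3,0,0>
C:2↔1 J2 <3,0,1>
#3 <4,0,1>
P:0↔1 J1 <4,1,1>
P:0↔3 J1 <4,2,1>
#4 <5,2,1>
R:1↔3 J1 <5,3,1>
PS:4↔1 J2 <5,3,2>
PS:4↔0 J2 <5,3,3>
3×4 − 2×3 − 1×3 = 3

M = 3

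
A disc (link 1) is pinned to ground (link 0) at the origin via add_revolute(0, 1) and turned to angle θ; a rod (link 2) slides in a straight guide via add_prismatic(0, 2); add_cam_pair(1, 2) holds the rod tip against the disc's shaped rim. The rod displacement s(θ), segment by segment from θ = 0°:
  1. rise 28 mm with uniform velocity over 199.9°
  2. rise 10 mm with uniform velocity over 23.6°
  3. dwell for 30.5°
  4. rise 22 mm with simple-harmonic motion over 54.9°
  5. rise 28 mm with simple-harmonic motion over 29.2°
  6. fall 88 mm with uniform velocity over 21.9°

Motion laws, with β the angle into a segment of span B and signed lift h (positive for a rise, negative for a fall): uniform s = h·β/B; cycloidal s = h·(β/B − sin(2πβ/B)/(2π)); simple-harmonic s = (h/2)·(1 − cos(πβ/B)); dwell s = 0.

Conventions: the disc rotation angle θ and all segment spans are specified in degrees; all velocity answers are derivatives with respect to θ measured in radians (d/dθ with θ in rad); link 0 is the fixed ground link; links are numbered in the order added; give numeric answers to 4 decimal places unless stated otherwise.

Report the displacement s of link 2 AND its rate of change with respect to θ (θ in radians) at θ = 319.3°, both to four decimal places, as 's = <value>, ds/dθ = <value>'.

segment 1 (0° to 199.9°, uniform, h = 28) is passed completely: s = 0.0000 + (28) = 28.0000
segment 2 (199.9° to 223.5°, uniform, h = 10) is passed completely: s = 28.0000 + (10) = 38.0000
segment 3 (223.5° to 254°, dwell): s unchanged at 38.0000
segment 4 (254° to 308.9°, simple-harmonic, h = 22) is passed completely: s = 38.0000 + (22) = 60.0000
θ = 319.3° falls in segment 5 (308.9° to 338.1°, simple-harmonic, h = 28): β = 319.3 − 308.9 = 10.4°, B = 29.2°; Δs = 28/2·(1 − cos(π·0.3562)) = 7.8869; s = 60.0000 + 7.8869 = 67.8869
velocity in seg [308.9°–338.1°] (simple-harmonic), θ in radians: β = 10.4° = 0.1815 rad, B = 29.2° = 0.5096 rad; ds/dθ = (πh/(2B)) sin(πβ/B) = (π·28/(2·0.5096)) sin(π·0.3562) = 77.639376 mm/rad

s = 67.8869, ds/dθ = 77.6394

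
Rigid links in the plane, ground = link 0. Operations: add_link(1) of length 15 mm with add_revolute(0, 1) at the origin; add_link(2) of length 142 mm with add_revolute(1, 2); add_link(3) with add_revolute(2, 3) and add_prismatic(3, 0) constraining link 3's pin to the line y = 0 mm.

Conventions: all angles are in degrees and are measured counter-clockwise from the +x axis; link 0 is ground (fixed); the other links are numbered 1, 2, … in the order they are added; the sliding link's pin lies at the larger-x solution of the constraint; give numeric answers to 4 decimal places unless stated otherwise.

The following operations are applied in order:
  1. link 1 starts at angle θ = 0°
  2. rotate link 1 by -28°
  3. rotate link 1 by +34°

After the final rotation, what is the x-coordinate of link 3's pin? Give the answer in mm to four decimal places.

geometry: r = 15 mm, L = 142 mm, e = 0 mm; θ starts at 0°
rotate link 1 by -28°: θ ← 0° -28° = -28°
rotate link 1 by +34°: θ ← -28° +34° = 6°
crank pin P = (r cos θ, r sin θ) = (14.917828, 1.567927)
h = r sin θ − e = 1.567927 − 0 = 1.567927
x = r cos θ + √(L² − h²) = 14.917828 + 141.991343 = 156.909172

156.9092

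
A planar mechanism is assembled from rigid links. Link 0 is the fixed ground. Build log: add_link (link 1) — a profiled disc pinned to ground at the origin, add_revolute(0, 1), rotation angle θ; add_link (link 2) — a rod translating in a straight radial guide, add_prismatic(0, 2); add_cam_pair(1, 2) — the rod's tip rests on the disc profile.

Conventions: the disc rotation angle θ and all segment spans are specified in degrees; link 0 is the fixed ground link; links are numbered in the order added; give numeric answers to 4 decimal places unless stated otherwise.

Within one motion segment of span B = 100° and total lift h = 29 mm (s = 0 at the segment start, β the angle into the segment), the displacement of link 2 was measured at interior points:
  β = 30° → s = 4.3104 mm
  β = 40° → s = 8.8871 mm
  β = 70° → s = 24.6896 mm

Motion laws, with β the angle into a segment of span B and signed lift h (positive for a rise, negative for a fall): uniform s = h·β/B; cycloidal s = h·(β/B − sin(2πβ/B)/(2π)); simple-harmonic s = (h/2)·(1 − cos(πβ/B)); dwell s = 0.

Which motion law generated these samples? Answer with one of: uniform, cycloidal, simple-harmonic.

candidates at β/B = r: uniform s = h·r (linear in β); cycloidal s = h·(r − sin(2πr)/(2π)); simple-harmonic s = (h/2)(1 − cos(πr))
β=30°: printed 4.3104 | uniform 8.7000, cycloidal 4.3104, simple-harmonic 5.9771
β=40°: printed 8.8871 | uniform 11.6000, cycloidal 8.8871, simple-harmonic 10.0193
β=70°: printed 24.6896 | uniform 20.3000, cycloidal 24.6896, simple-harmonic 23.0229
only one law matches every sample → cycloidal

cycloidal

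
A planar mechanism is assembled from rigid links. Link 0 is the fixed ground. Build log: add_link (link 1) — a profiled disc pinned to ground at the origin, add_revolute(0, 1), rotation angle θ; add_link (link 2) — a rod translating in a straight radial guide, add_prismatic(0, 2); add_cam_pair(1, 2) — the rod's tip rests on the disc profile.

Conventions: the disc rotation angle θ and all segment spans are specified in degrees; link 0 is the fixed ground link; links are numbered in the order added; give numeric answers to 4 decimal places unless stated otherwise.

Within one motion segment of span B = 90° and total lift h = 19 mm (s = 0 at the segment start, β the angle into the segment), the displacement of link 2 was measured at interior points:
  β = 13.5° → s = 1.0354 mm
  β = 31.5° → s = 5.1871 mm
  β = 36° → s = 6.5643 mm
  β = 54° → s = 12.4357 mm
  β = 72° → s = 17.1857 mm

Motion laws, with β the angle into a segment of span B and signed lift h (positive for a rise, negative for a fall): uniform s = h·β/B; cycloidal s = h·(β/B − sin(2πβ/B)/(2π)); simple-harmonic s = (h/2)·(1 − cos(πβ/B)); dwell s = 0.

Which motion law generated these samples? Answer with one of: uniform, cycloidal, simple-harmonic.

candidates at β/B = r: uniform s = h·r (linear in β); cycloidal s = h·(r − sin(2πr)/(2π)); simple-harmonic s = (h/2)(1 − cos(πr))
β=13.5°: printed 1.0354 | uniform 2.8500, cycloidal 0.4036, simple-harmonic 1.0354
β=31.5°: printed 5.1871 | uniform 6.6500, cycloidal 4.2036, simple-harmonic 5.1871
β=36°: printed 6.5643 | uniform 7.6000, cycloidal 5.8226, simple-harmonic 6.5643
β=54°: printed 12.4357 | uniform 11.4000, cycloidal 13.1774, simple-harmonic 12.4357
β=72°: printed 17.1857 | uniform 15.2000, cycloidal 18.0759, simple-harmonic 17.1857
only one law matches every sample → simple-harmonic

simple-harmonic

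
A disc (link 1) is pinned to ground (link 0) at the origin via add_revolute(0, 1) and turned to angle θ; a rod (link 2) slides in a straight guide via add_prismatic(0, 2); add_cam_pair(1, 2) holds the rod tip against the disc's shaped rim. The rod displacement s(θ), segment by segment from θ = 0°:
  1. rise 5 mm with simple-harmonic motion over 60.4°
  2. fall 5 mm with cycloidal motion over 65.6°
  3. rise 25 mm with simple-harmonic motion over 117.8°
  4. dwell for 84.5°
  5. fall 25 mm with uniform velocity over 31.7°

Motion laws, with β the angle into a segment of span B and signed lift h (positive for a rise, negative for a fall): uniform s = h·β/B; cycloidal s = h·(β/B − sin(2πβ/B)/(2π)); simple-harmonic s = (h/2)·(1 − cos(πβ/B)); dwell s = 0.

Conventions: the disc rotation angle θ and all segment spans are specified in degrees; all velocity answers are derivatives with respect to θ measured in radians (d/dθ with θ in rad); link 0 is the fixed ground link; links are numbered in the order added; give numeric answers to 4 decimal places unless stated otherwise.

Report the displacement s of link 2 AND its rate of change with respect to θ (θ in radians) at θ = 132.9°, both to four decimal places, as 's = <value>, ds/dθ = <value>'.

segment 1 (0° to 60.4°, simple-harmonic, h = 5) is passed completely: s = 0.0000 + (5) = 5.0000
segment 2 (60.4° to 126°, cycloidal, h = -5) is passed completely: s = 5.0000 + (-5) = 0.0000
θ = 132.9° falls in segment 3 (126° to 243.8°, simple-harmonic, h = 25): β = 132.9 − 126 = 6.9°, B = 117.8°; Δs = 25/2·(1 − cos(π·0.0586)) = 0.2110; s = 0.0000 + 0.2110 = 0.2110
velocity in seg [126°–243.8°] (simple-harmonic), θ in radians: β = 6.9° = 0.1204 rad, B = 117.8° = 2.0560 rad; ds/dθ = (πh/(2B)) sin(πβ/B) = (π·25/(2·2.0560)) sin(π·0.0586) = 3.494919 mm/rad

s = 0.2110, ds/dθ = 3.4949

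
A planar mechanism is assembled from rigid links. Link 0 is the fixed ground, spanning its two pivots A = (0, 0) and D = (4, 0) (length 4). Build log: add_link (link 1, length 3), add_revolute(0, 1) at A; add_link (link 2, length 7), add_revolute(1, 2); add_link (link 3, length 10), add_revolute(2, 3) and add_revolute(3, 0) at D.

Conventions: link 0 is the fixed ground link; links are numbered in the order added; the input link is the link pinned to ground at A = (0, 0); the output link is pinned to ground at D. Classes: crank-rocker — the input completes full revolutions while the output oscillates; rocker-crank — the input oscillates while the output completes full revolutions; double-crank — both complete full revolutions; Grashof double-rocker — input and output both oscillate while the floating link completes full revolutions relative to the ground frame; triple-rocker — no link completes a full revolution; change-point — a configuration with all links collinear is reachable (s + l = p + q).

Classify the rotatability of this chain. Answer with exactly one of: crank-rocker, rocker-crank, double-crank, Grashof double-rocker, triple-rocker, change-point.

lengths: ground=4, input=3, coupler=7, output=10
sorted: s=3 (shortest), l=10 (longest), p+q=11
s + l = 13 vs p + q = 11
s + l > p + q → non-Grashof → no link fully rotates → triple-rocker

triple-rocker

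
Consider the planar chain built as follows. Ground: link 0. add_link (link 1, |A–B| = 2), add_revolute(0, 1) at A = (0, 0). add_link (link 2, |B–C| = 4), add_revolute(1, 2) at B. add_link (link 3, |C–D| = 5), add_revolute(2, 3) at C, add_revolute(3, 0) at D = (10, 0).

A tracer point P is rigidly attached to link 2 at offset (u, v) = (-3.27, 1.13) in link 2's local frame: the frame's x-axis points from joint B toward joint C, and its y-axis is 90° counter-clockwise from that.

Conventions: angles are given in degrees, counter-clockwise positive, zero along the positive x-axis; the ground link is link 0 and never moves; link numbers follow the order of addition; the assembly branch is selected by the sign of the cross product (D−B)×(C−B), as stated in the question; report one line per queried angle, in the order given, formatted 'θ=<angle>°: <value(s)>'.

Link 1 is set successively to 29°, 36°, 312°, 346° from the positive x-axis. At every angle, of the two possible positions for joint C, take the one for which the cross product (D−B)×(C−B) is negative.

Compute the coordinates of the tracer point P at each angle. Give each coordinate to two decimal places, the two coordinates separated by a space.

A=(0,0), D=(10.00,0)
θ=29°: B = A + 2.00·(cos29°, sin29°) = (1.7492, 0.9696)
θ=29°: |BD| = 8.3075
θ=29°: circle(B,4.00) ∩ circle(D,5.00): a=3.6121, h=1.7184
θ=29°:   candidates: C₊=(5.5372,2.2547) cross=14.275; C₋=(5.1361,-1.1586) cross=-14.275
θ=29°:   branch - wants cross < 0 → take C=(5.1361,-1.1586) (cross=-14.275)
θ=29°: ex = (C−B)/|BC| = (0.8467,-0.5321); ey = (0.5321,0.8467)
θ=29°: P = B + -3.27·ex + 1.13·ey = (-0.4183,3.6662)
θ=36°: B = A + 2.00·(cos36°, sin36°) = (1.6180, 1.1756)
θ=36°: |BD| = 8.4640
θ=36°: circle(B,4.00) ∩ circle(D,5.00): a=3.7003, h=1.5190
θ=36°:   candidates: C₊=(5.4935,2.1660) cross=12.857; C₋=(5.0715,-0.8427) cross=-12.857
θ=36°:   branch - wants cross < 0 → take C=(5.0715,-0.8427) (cross=-12.857)
θ=36°: ex = (C−B)/|BC| = (0.8634,-0.5046); ey = (0.5046,0.8634)
θ=36°: P = B + -3.27·ex + 1.13·ey = (-0.6350,3.8011)
θ=312°: B = A + 2.00·(cos312°, sin312°) = (1.3383, -1.4863)
θ=312°: |BD| = 8.7883
θ=312°: circle(B,4.00) ∩ circle(D,5.00): a=3.8821, h=0.9639
θ=312°:   candidates: C₊=(5.0014,0.1203) cross=8.471; C₋=(5.3275,-1.7798) cross=-8.471
θ=312°:   branch - wants cross < 0 → take C=(5.3275,-1.7798) (cross=-8.471)
θ=312°: ex = (C−B)/|BC| = (0.9973,-0.0734); ey = (0.0734,0.9973)
θ=312°: P = B + -3.27·ex + 1.13·ey = (-1.8400,-0.1194)
θ=346°: B = A + 2.00·(cos346°, sin346°) = (1.9406, -0.4838)
θ=346°: |BD| = 8.0739
θ=346°: circle(B,4.00) ∩ circle(D,5.00): a=3.4796, h=1.9729
θ=346°:   candidates: C₊=(5.2957,1.6940) cross=15.929; C₋=(5.5322,-2.2447) cross=-15.929
θ=346°:   branch - wants cross < 0 → take C=(5.5322,-2.2447) (cross=-15.929)
θ=346°: ex = (C−B)/|BC| = (0.8979,-0.4402); ey = (0.4402,0.8979)
θ=346°: P = B + -3.27·ex + 1.13·ey = (-0.4981,1.9703)

θ=29°: -0.42 3.67
θ=36°: -0.64 3.80
θ=312°: -1.84 -0.12
θ=346°: -0.50 1.97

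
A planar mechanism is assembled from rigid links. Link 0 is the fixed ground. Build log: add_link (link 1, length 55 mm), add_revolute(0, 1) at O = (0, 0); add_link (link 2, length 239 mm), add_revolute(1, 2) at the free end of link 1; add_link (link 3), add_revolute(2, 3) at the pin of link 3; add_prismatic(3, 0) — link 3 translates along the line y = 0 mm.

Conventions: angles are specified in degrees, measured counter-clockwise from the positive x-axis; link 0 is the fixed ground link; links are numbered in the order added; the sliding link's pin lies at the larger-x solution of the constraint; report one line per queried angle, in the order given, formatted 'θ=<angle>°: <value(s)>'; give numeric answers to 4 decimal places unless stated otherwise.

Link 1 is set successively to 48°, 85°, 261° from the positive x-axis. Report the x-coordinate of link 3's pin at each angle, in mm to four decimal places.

geometry: r = 55 mm, L = 239 mm, e = 0 mm
θ=48°: crank pin P = (r cos θ, r sin θ) = (36.802183, 40.872965)
θ=48°: h = r sin θ − e = 40.872965 − 0 = 40.872965
θ=48°: x = r cos θ + √(L² − h²) = 36.802183 + 235.479088 = 272.281271
θ=85°: crank pin P = (r cos θ, r sin θ) = (4.793566, 54.790708)
θ=85°: h = r sin θ − e = 54.790708 − 0 = 54.790708
θ=85°: x = r cos θ + √(L² − h²) = 4.793566 + 232.634860 = 237.428426
θ=261°: crank pin P = (r cos θ, r sin θ) = (-8.603896, -54.322859)
θ=261°: h = r sin θ − e = -54.322859 − 0 = -54.322859
θ=261°: x = r cos θ + √(L² − h²) = -8.603896 + 232.744553 = 224.140658

θ=48°: 272.2813
θ=85°: 237.4284
θ=261°: 224.1407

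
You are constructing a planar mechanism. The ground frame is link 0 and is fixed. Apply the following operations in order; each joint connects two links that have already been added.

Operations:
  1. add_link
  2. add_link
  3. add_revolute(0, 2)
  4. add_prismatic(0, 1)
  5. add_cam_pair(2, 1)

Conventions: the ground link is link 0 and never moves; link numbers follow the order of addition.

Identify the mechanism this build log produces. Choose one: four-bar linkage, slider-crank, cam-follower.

links: 3 (incl. ground); joints: 1 revolute, 1 prismatic, 1 higher (cam) pair, forming one closed loop
3 links, revolute + prismatic + higher pair in one loop → cam-follower

cam-follower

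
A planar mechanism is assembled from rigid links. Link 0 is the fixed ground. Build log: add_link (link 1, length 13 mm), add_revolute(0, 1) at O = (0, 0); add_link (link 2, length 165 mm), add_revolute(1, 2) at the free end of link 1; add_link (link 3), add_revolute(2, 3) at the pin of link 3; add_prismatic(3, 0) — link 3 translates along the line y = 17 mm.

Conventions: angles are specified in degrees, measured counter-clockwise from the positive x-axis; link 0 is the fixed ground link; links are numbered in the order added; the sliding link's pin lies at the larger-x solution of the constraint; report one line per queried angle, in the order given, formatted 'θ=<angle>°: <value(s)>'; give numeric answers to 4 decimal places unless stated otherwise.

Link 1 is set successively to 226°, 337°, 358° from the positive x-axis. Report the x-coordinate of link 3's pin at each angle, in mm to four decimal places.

geometry: r = 13 mm, L = 165 mm, e = 17 mm
θ=226°: crank pin P = (r cos θ, r sin θ) = (-9.030559, -9.351417)
θ=226°: h = r sin θ − e = -9.351417 − 17 = -26.351417
θ=226°: x = r cos θ + √(L² − h²) = -9.030559 + 162.882175 = 153.851616
θ=337°: crank pin P = (r cos θ, r sin θ) = (11.966563, -5.079505)
θ=337°: h = r sin θ − e = -5.079505 − 17 = -22.079505
θ=337°: x = r cos θ + √(L² − h²) = 11.966563 + 163.516040 = 175.482604
θ=358°: crank pin P = (r cos θ, r sin θ) = (12.992081, -0.453693)
θ=358°: h = r sin θ − e = -0.453693 − 17 = -17.453693
θ=358°: x = r cos θ + √(L² − h²) = 12.992081 + 164.074278 = 177.066358

θ=226°: 153.8516
θ=337°: 175.4826
θ=358°: 177.0664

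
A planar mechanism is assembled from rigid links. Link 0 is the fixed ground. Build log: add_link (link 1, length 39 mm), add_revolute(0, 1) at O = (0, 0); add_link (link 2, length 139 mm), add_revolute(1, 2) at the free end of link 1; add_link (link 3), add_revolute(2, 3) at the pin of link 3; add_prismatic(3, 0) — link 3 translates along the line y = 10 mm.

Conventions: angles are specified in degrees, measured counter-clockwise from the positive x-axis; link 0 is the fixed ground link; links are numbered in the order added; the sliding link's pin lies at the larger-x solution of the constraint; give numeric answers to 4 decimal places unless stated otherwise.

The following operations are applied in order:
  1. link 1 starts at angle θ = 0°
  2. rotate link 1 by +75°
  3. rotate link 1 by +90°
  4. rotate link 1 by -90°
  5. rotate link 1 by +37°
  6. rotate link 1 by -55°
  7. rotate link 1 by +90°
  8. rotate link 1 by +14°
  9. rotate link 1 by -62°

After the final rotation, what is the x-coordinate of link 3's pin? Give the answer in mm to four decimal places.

geometry: r = 39 mm, L = 139 mm, e = 10 mm; θ starts at 0°
rotate link 1 by +75°: θ ← 0° +75° = 75°
rotate link 1 by +90°: θ ← 75° +90° = 165°
rotate link 1 by -90°: θ ← 165° -90° = 75°
rotate link 1 by +37°: θ ← 75° +37° = 112°
rotate link 1 by -55°: θ ← 112° -55° = 57°
rotate link 1 by +90°: θ ← 57° +90° = 147°
rotate link 1 by +14°: θ ← 147° +14° = 161°
rotate link 1 by -62°: θ ← 161° -62° = 99°
crank pin P = (r cos θ, r sin θ) = (-6.100944, 38.519845)
h = r sin θ − e = 38.519845 − 10 = 28.519845
x = r cos θ + √(L² − h²) = -6.100944 + 136.042708 = 129.941764

129.9418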